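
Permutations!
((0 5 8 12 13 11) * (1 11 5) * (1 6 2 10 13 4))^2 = (0 2 13 8 4 11 6 10 5 12 1) = [2, 0, 13, 3, 11, 12, 10, 7, 4, 9, 5, 6, 1, 8]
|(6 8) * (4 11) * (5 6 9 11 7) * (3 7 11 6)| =6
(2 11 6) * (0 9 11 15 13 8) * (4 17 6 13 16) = [9, 1, 15, 3, 17, 5, 2, 7, 0, 11, 10, 13, 12, 8, 14, 16, 4, 6] = (0 9 11 13 8)(2 15 16 4 17 6)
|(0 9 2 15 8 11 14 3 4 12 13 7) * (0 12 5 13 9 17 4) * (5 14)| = |(0 17 4 14 3)(2 15 8 11 5 13 7 12 9)| = 45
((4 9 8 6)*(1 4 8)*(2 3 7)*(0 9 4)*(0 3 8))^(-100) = (0 7)(1 8)(2 9)(3 6) = [7, 8, 9, 6, 4, 5, 3, 0, 1, 2]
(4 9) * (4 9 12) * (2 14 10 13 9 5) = (2 14 10 13 9 5)(4 12) = [0, 1, 14, 3, 12, 2, 6, 7, 8, 5, 13, 11, 4, 9, 10]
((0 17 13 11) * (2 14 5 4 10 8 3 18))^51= [11, 1, 4, 14, 3, 8, 6, 7, 2, 9, 18, 13, 12, 17, 10, 15, 16, 0, 5]= (0 11 13 17)(2 4 3 14 10 18 5 8)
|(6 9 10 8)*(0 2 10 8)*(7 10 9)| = 7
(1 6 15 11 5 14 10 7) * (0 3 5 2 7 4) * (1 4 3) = [1, 6, 7, 5, 0, 14, 15, 4, 8, 9, 3, 2, 12, 13, 10, 11] = (0 1 6 15 11 2 7 4)(3 5 14 10)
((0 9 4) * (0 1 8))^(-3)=(0 4 8 9 1)=[4, 0, 2, 3, 8, 5, 6, 7, 9, 1]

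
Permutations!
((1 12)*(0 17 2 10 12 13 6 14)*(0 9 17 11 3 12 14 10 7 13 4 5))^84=(2 10)(6 17)(7 14)(9 13)=[0, 1, 10, 3, 4, 5, 17, 14, 8, 13, 2, 11, 12, 9, 7, 15, 16, 6]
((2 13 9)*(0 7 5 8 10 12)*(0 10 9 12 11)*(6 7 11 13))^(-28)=(2 7 8)(5 9 6)(10 12 13)=[0, 1, 7, 3, 4, 9, 5, 8, 2, 6, 12, 11, 13, 10]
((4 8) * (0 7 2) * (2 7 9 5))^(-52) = (9) = [0, 1, 2, 3, 4, 5, 6, 7, 8, 9]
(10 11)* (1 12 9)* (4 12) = (1 4 12 9)(10 11) = [0, 4, 2, 3, 12, 5, 6, 7, 8, 1, 11, 10, 9]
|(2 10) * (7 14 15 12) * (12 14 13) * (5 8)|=|(2 10)(5 8)(7 13 12)(14 15)|=6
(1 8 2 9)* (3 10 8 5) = [0, 5, 9, 10, 4, 3, 6, 7, 2, 1, 8] = (1 5 3 10 8 2 9)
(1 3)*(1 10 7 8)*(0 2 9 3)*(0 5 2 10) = (0 10 7 8 1 5 2 9 3) = [10, 5, 9, 0, 4, 2, 6, 8, 1, 3, 7]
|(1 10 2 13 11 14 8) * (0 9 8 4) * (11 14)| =9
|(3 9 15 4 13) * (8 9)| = 6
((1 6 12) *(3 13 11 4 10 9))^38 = (1 12 6)(3 11 10)(4 9 13) = [0, 12, 2, 11, 9, 5, 1, 7, 8, 13, 3, 10, 6, 4]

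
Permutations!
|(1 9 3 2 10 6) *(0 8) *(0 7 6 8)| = |(1 9 3 2 10 8 7 6)| = 8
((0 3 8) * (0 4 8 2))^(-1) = [2, 1, 3, 0, 8, 5, 6, 7, 4] = (0 2 3)(4 8)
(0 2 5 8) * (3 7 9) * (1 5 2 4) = [4, 5, 2, 7, 1, 8, 6, 9, 0, 3] = (0 4 1 5 8)(3 7 9)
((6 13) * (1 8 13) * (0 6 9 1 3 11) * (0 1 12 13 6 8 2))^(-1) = [2, 11, 1, 6, 4, 5, 8, 7, 0, 13, 10, 3, 9, 12] = (0 2 1 11 3 6 8)(9 13 12)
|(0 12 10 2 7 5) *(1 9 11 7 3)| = 10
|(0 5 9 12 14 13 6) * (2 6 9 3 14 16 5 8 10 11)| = 42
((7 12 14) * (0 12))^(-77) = [7, 1, 2, 3, 4, 5, 6, 14, 8, 9, 10, 11, 0, 13, 12] = (0 7 14 12)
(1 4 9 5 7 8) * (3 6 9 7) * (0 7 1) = (0 7 8)(1 4)(3 6 9 5) = [7, 4, 2, 6, 1, 3, 9, 8, 0, 5]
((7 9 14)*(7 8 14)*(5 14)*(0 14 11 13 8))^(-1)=(0 14)(5 8 13 11)(7 9)=[14, 1, 2, 3, 4, 8, 6, 9, 13, 7, 10, 5, 12, 11, 0]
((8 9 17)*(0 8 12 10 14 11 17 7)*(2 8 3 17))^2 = (0 17 10 11 8 7 3 12 14 2 9) = [17, 1, 9, 12, 4, 5, 6, 3, 7, 0, 11, 8, 14, 13, 2, 15, 16, 10]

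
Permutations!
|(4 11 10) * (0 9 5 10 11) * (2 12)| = 10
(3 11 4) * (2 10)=(2 10)(3 11 4)=[0, 1, 10, 11, 3, 5, 6, 7, 8, 9, 2, 4]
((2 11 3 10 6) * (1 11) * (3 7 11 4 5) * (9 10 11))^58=[0, 6, 10, 4, 2, 1, 9, 3, 8, 11, 7, 5]=(1 6 9 11 5)(2 10 7 3 4)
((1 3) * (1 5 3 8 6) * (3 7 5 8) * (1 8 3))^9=[0, 1, 2, 3, 4, 7, 8, 5, 6]=(5 7)(6 8)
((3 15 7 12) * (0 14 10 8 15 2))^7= (0 3 7 8 14 2 12 15 10)= [3, 1, 12, 7, 4, 5, 6, 8, 14, 9, 0, 11, 15, 13, 2, 10]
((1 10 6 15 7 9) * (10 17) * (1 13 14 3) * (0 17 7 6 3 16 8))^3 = (0 3 9 16 17 1 13 8 10 7 14)(6 15) = [3, 13, 2, 9, 4, 5, 15, 14, 10, 16, 7, 11, 12, 8, 0, 6, 17, 1]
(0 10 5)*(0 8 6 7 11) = [10, 1, 2, 3, 4, 8, 7, 11, 6, 9, 5, 0] = (0 10 5 8 6 7 11)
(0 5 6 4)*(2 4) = (0 5 6 2 4) = [5, 1, 4, 3, 0, 6, 2]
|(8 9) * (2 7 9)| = |(2 7 9 8)| = 4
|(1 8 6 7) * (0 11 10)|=|(0 11 10)(1 8 6 7)|=12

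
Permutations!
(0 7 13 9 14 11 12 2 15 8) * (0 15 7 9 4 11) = (0 9 14)(2 7 13 4 11 12)(8 15) = [9, 1, 7, 3, 11, 5, 6, 13, 15, 14, 10, 12, 2, 4, 0, 8]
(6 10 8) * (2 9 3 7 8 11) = (2 9 3 7 8 6 10 11) = [0, 1, 9, 7, 4, 5, 10, 8, 6, 3, 11, 2]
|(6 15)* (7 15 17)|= 4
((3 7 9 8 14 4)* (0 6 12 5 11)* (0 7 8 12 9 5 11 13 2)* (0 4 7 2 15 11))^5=(0 6 9 12)(2 7)(3 13)(4 5)(8 15)(11 14)=[6, 1, 7, 13, 5, 4, 9, 2, 15, 12, 10, 14, 0, 3, 11, 8]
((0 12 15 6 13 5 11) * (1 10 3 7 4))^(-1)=(0 11 5 13 6 15 12)(1 4 7 3 10)=[11, 4, 2, 10, 7, 13, 15, 3, 8, 9, 1, 5, 0, 6, 14, 12]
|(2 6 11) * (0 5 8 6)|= 6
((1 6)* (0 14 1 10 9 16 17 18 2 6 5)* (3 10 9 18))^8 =(18) =[0, 1, 2, 3, 4, 5, 6, 7, 8, 9, 10, 11, 12, 13, 14, 15, 16, 17, 18]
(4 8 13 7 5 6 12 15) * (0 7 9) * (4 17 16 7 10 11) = (0 10 11 4 8 13 9)(5 6 12 15 17 16 7) = [10, 1, 2, 3, 8, 6, 12, 5, 13, 0, 11, 4, 15, 9, 14, 17, 7, 16]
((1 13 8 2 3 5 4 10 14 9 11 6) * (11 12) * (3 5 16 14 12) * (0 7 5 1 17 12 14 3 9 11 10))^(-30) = (17)(0 5)(1 8)(2 13)(4 7) = [5, 8, 13, 3, 7, 0, 6, 4, 1, 9, 10, 11, 12, 2, 14, 15, 16, 17]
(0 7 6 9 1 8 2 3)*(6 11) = [7, 8, 3, 0, 4, 5, 9, 11, 2, 1, 10, 6] = (0 7 11 6 9 1 8 2 3)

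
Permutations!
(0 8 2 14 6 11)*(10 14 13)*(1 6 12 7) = (0 8 2 13 10 14 12 7 1 6 11) = [8, 6, 13, 3, 4, 5, 11, 1, 2, 9, 14, 0, 7, 10, 12]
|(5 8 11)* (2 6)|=6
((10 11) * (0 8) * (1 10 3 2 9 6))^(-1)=(0 8)(1 6 9 2 3 11 10)=[8, 6, 3, 11, 4, 5, 9, 7, 0, 2, 1, 10]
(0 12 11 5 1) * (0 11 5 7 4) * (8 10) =(0 12 5 1 11 7 4)(8 10) =[12, 11, 2, 3, 0, 1, 6, 4, 10, 9, 8, 7, 5]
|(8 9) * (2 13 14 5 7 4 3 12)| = 8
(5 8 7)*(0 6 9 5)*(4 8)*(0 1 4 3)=(0 6 9 5 3)(1 4 8 7)=[6, 4, 2, 0, 8, 3, 9, 1, 7, 5]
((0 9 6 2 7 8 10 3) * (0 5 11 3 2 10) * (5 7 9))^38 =(0 11 7)(2 6)(3 8 5)(9 10) =[11, 1, 6, 8, 4, 3, 2, 0, 5, 10, 9, 7]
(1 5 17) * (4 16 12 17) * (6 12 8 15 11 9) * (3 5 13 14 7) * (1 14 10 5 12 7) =(1 13 10 5 4 16 8 15 11 9 6 7 3 12 17 14) =[0, 13, 2, 12, 16, 4, 7, 3, 15, 6, 5, 9, 17, 10, 1, 11, 8, 14]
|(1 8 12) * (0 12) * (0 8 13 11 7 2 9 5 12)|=|(1 13 11 7 2 9 5 12)|=8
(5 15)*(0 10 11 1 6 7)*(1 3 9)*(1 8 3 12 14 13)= [10, 6, 2, 9, 4, 15, 7, 0, 3, 8, 11, 12, 14, 1, 13, 5]= (0 10 11 12 14 13 1 6 7)(3 9 8)(5 15)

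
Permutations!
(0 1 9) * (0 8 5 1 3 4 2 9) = (0 3 4 2 9 8 5 1) = [3, 0, 9, 4, 2, 1, 6, 7, 5, 8]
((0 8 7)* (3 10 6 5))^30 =(3 6)(5 10) =[0, 1, 2, 6, 4, 10, 3, 7, 8, 9, 5]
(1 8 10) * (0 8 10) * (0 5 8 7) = (0 7)(1 10)(5 8) = [7, 10, 2, 3, 4, 8, 6, 0, 5, 9, 1]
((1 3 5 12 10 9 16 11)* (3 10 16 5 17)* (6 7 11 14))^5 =(1 16)(3 17)(5 7)(6 9)(10 14)(11 12) =[0, 16, 2, 17, 4, 7, 9, 5, 8, 6, 14, 12, 11, 13, 10, 15, 1, 3]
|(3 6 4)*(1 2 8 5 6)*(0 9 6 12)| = 10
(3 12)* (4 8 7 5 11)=(3 12)(4 8 7 5 11)=[0, 1, 2, 12, 8, 11, 6, 5, 7, 9, 10, 4, 3]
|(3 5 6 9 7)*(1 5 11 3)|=10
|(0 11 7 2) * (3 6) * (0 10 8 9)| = 14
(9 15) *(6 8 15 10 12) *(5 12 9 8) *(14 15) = (5 12 6)(8 14 15)(9 10) = [0, 1, 2, 3, 4, 12, 5, 7, 14, 10, 9, 11, 6, 13, 15, 8]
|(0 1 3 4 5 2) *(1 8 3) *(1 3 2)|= |(0 8 2)(1 3 4 5)|= 12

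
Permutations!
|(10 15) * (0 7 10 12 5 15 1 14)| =15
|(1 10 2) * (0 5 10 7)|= |(0 5 10 2 1 7)|= 6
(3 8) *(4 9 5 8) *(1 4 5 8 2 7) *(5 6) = (1 4 9 8 3 6 5 2 7) = [0, 4, 7, 6, 9, 2, 5, 1, 3, 8]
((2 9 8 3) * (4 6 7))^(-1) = [0, 1, 3, 8, 7, 5, 4, 6, 9, 2] = (2 3 8 9)(4 7 6)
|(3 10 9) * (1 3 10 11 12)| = 4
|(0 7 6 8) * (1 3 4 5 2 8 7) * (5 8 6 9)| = |(0 1 3 4 8)(2 6 7 9 5)| = 5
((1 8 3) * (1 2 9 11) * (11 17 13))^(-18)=(1 13 9 3)(2 8 11 17)=[0, 13, 8, 1, 4, 5, 6, 7, 11, 3, 10, 17, 12, 9, 14, 15, 16, 2]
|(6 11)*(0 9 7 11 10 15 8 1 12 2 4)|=|(0 9 7 11 6 10 15 8 1 12 2 4)|=12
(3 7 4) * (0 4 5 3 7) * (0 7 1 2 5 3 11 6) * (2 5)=(0 4 1 5 11 6)(3 7)=[4, 5, 2, 7, 1, 11, 0, 3, 8, 9, 10, 6]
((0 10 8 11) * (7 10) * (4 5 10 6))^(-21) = (0 4 8 7 5 11 6 10) = [4, 1, 2, 3, 8, 11, 10, 5, 7, 9, 0, 6]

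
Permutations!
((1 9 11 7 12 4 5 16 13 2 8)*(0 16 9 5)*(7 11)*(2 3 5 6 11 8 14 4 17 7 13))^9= (17)(0 4 14 2 16)(1 6 11 8)(3 5 9 13)= [4, 6, 16, 5, 14, 9, 11, 7, 1, 13, 10, 8, 12, 3, 2, 15, 0, 17]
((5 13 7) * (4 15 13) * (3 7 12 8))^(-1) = (3 8 12 13 15 4 5 7) = [0, 1, 2, 8, 5, 7, 6, 3, 12, 9, 10, 11, 13, 15, 14, 4]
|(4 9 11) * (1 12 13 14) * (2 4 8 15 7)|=28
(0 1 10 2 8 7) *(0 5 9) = (0 1 10 2 8 7 5 9) = [1, 10, 8, 3, 4, 9, 6, 5, 7, 0, 2]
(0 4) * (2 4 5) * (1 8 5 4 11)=(0 4)(1 8 5 2 11)=[4, 8, 11, 3, 0, 2, 6, 7, 5, 9, 10, 1]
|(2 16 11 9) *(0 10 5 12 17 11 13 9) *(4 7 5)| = |(0 10 4 7 5 12 17 11)(2 16 13 9)| = 8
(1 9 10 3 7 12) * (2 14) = (1 9 10 3 7 12)(2 14) = [0, 9, 14, 7, 4, 5, 6, 12, 8, 10, 3, 11, 1, 13, 2]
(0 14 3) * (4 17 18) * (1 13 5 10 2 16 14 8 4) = (0 8 4 17 18 1 13 5 10 2 16 14 3) = [8, 13, 16, 0, 17, 10, 6, 7, 4, 9, 2, 11, 12, 5, 3, 15, 14, 18, 1]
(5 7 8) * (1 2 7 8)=(1 2 7)(5 8)=[0, 2, 7, 3, 4, 8, 6, 1, 5]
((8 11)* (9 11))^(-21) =(11) =[0, 1, 2, 3, 4, 5, 6, 7, 8, 9, 10, 11]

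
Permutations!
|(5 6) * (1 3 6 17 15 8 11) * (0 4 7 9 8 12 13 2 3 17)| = 15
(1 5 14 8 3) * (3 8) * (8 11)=(1 5 14 3)(8 11)=[0, 5, 2, 1, 4, 14, 6, 7, 11, 9, 10, 8, 12, 13, 3]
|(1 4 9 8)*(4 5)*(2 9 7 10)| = |(1 5 4 7 10 2 9 8)| = 8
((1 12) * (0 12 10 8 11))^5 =(0 11 8 10 1 12) =[11, 12, 2, 3, 4, 5, 6, 7, 10, 9, 1, 8, 0]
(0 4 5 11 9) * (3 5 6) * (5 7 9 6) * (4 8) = (0 8 4 5 11 6 3 7 9) = [8, 1, 2, 7, 5, 11, 3, 9, 4, 0, 10, 6]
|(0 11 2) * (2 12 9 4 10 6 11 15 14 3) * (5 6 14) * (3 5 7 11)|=13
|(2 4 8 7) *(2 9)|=5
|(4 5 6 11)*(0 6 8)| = |(0 6 11 4 5 8)| = 6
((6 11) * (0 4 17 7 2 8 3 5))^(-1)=(0 5 3 8 2 7 17 4)(6 11)=[5, 1, 7, 8, 0, 3, 11, 17, 2, 9, 10, 6, 12, 13, 14, 15, 16, 4]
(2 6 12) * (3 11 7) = (2 6 12)(3 11 7) = [0, 1, 6, 11, 4, 5, 12, 3, 8, 9, 10, 7, 2]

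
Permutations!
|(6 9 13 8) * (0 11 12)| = |(0 11 12)(6 9 13 8)| = 12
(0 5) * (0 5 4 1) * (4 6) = (0 6 4 1) = [6, 0, 2, 3, 1, 5, 4]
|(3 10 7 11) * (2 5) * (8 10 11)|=6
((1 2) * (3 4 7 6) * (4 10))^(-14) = [0, 1, 2, 10, 7, 5, 3, 6, 8, 9, 4] = (3 10 4 7 6)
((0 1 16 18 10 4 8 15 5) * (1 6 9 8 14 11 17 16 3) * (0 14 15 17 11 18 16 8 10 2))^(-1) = (0 2 18 14 5 15 4 10 9 6)(1 3)(8 17) = [2, 3, 18, 1, 10, 15, 0, 7, 17, 6, 9, 11, 12, 13, 5, 4, 16, 8, 14]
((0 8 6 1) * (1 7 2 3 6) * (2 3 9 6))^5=(9)(0 1 8)=[1, 8, 2, 3, 4, 5, 6, 7, 0, 9]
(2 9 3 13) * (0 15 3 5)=(0 15 3 13 2 9 5)=[15, 1, 9, 13, 4, 0, 6, 7, 8, 5, 10, 11, 12, 2, 14, 3]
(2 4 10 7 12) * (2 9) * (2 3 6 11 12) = (2 4 10 7)(3 6 11 12 9) = [0, 1, 4, 6, 10, 5, 11, 2, 8, 3, 7, 12, 9]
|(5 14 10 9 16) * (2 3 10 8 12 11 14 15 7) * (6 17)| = 8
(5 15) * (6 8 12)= (5 15)(6 8 12)= [0, 1, 2, 3, 4, 15, 8, 7, 12, 9, 10, 11, 6, 13, 14, 5]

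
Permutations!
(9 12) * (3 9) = (3 9 12) = [0, 1, 2, 9, 4, 5, 6, 7, 8, 12, 10, 11, 3]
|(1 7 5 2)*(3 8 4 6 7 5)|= |(1 5 2)(3 8 4 6 7)|= 15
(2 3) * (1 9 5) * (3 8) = [0, 9, 8, 2, 4, 1, 6, 7, 3, 5] = (1 9 5)(2 8 3)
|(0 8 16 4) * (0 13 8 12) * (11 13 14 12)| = 8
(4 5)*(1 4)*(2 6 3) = (1 4 5)(2 6 3) = [0, 4, 6, 2, 5, 1, 3]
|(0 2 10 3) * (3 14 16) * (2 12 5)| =8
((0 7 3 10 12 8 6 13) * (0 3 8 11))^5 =(0 3 7 10 8 12 6 11 13) =[3, 1, 2, 7, 4, 5, 11, 10, 12, 9, 8, 13, 6, 0]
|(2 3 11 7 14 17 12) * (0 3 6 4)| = 10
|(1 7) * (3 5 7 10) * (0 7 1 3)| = |(0 7 3 5 1 10)| = 6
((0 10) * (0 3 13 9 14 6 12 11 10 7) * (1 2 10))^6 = (1 14 10 12 13)(2 6 3 11 9) = [0, 14, 6, 11, 4, 5, 3, 7, 8, 2, 12, 9, 13, 1, 10]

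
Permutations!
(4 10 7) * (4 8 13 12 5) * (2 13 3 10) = (2 13 12 5 4)(3 10 7 8) = [0, 1, 13, 10, 2, 4, 6, 8, 3, 9, 7, 11, 5, 12]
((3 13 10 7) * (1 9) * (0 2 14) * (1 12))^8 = (0 14 2)(1 12 9) = [14, 12, 0, 3, 4, 5, 6, 7, 8, 1, 10, 11, 9, 13, 2]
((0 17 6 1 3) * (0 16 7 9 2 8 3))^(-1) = [1, 6, 9, 8, 4, 5, 17, 16, 2, 7, 10, 11, 12, 13, 14, 15, 3, 0] = (0 1 6 17)(2 9 7 16 3 8)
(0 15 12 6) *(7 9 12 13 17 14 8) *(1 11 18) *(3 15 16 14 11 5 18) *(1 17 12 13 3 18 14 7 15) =(0 16 7 9 13 12 6)(1 5 14 8 15 3)(11 18 17) =[16, 5, 2, 1, 4, 14, 0, 9, 15, 13, 10, 18, 6, 12, 8, 3, 7, 11, 17]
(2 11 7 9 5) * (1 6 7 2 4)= [0, 6, 11, 3, 1, 4, 7, 9, 8, 5, 10, 2]= (1 6 7 9 5 4)(2 11)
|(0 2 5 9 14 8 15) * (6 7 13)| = |(0 2 5 9 14 8 15)(6 7 13)| = 21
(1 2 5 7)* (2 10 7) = (1 10 7)(2 5) = [0, 10, 5, 3, 4, 2, 6, 1, 8, 9, 7]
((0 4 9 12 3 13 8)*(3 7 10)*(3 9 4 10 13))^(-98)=(13)=[0, 1, 2, 3, 4, 5, 6, 7, 8, 9, 10, 11, 12, 13]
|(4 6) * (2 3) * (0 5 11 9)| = 4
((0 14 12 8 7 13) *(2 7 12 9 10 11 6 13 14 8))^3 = (0 2 9 6 8 7 10 13 12 14 11) = [2, 1, 9, 3, 4, 5, 8, 10, 7, 6, 13, 0, 14, 12, 11]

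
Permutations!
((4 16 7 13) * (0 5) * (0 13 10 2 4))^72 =(2 16 10 4 7) =[0, 1, 16, 3, 7, 5, 6, 2, 8, 9, 4, 11, 12, 13, 14, 15, 10]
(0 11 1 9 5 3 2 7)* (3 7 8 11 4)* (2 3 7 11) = (0 4 7)(1 9 5 11)(2 8) = [4, 9, 8, 3, 7, 11, 6, 0, 2, 5, 10, 1]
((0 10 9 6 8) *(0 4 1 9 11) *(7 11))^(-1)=(0 11 7 10)(1 4 8 6 9)=[11, 4, 2, 3, 8, 5, 9, 10, 6, 1, 0, 7]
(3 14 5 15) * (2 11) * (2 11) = (3 14 5 15) = [0, 1, 2, 14, 4, 15, 6, 7, 8, 9, 10, 11, 12, 13, 5, 3]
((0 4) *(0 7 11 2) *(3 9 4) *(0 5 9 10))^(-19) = [10, 1, 11, 0, 9, 2, 6, 4, 8, 5, 3, 7] = (0 10 3)(2 11 7 4 9 5)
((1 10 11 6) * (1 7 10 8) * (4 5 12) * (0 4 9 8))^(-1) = [1, 8, 2, 3, 0, 4, 11, 6, 9, 12, 7, 10, 5] = (0 1 8 9 12 5 4)(6 11 10 7)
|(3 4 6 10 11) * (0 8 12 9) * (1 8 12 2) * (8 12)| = 30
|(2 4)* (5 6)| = |(2 4)(5 6)| = 2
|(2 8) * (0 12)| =|(0 12)(2 8)| =2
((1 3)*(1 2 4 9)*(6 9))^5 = (1 9 6 4 2 3) = [0, 9, 3, 1, 2, 5, 4, 7, 8, 6]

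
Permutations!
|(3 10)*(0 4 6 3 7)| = |(0 4 6 3 10 7)| = 6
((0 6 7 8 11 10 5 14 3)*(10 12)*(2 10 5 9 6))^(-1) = [3, 1, 0, 14, 4, 12, 9, 6, 7, 10, 2, 8, 11, 13, 5] = (0 3 14 5 12 11 8 7 6 9 10 2)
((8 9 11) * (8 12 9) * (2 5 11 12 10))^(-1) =(2 10 11 5)(9 12) =[0, 1, 10, 3, 4, 2, 6, 7, 8, 12, 11, 5, 9]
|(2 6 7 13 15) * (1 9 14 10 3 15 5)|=|(1 9 14 10 3 15 2 6 7 13 5)|=11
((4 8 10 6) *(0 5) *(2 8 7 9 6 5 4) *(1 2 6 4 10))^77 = (0 5 10)(1 8 2)(4 9 7) = [5, 8, 1, 3, 9, 10, 6, 4, 2, 7, 0]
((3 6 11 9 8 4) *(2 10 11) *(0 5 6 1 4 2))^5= (11)(0 6 5)(1 3 4)= [6, 3, 2, 4, 1, 0, 5, 7, 8, 9, 10, 11]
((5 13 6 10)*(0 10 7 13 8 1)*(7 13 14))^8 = (14)(0 8 10 1 5) = [8, 5, 2, 3, 4, 0, 6, 7, 10, 9, 1, 11, 12, 13, 14]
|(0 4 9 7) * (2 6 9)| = |(0 4 2 6 9 7)| = 6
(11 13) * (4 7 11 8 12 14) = [0, 1, 2, 3, 7, 5, 6, 11, 12, 9, 10, 13, 14, 8, 4] = (4 7 11 13 8 12 14)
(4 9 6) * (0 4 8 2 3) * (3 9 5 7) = [4, 1, 9, 0, 5, 7, 8, 3, 2, 6] = (0 4 5 7 3)(2 9 6 8)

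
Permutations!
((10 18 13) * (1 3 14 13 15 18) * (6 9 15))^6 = [0, 3, 2, 14, 4, 5, 15, 7, 8, 18, 1, 11, 12, 10, 13, 6, 16, 17, 9] = (1 3 14 13 10)(6 15)(9 18)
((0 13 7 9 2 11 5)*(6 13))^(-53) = (0 7 11 6 9 5 13 2) = [7, 1, 0, 3, 4, 13, 9, 11, 8, 5, 10, 6, 12, 2]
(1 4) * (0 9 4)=[9, 0, 2, 3, 1, 5, 6, 7, 8, 4]=(0 9 4 1)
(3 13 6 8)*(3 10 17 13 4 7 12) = [0, 1, 2, 4, 7, 5, 8, 12, 10, 9, 17, 11, 3, 6, 14, 15, 16, 13] = (3 4 7 12)(6 8 10 17 13)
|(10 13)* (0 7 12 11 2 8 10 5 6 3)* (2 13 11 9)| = |(0 7 12 9 2 8 10 11 13 5 6 3)| = 12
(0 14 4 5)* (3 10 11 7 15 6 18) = [14, 1, 2, 10, 5, 0, 18, 15, 8, 9, 11, 7, 12, 13, 4, 6, 16, 17, 3] = (0 14 4 5)(3 10 11 7 15 6 18)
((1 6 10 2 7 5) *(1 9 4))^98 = [0, 10, 5, 3, 6, 4, 2, 9, 8, 1, 7] = (1 10 7 9)(2 5 4 6)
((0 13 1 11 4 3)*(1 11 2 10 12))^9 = (0 3 4 11 13)(1 2 10 12) = [3, 2, 10, 4, 11, 5, 6, 7, 8, 9, 12, 13, 1, 0]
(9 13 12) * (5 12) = [0, 1, 2, 3, 4, 12, 6, 7, 8, 13, 10, 11, 9, 5] = (5 12 9 13)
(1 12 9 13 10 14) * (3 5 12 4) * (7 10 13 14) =(1 4 3 5 12 9 14)(7 10) =[0, 4, 2, 5, 3, 12, 6, 10, 8, 14, 7, 11, 9, 13, 1]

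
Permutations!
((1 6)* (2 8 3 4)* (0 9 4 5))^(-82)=(0 4 8 5 9 2 3)=[4, 1, 3, 0, 8, 9, 6, 7, 5, 2]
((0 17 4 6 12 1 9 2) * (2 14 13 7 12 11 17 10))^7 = (0 10 2)(1 9 14 13 7 12)(4 17 11 6) = [10, 9, 0, 3, 17, 5, 4, 12, 8, 14, 2, 6, 1, 7, 13, 15, 16, 11]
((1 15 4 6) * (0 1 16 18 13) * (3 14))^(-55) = (0 1 15 4 6 16 18 13)(3 14) = [1, 15, 2, 14, 6, 5, 16, 7, 8, 9, 10, 11, 12, 0, 3, 4, 18, 17, 13]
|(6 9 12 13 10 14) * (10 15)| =7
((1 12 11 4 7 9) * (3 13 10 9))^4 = [0, 7, 2, 1, 10, 5, 6, 9, 8, 4, 11, 13, 3, 12] = (1 7 9 4 10 11 13 12 3)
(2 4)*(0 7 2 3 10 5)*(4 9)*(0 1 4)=(0 7 2 9)(1 4 3 10 5)=[7, 4, 9, 10, 3, 1, 6, 2, 8, 0, 5]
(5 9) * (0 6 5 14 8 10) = (0 6 5 9 14 8 10) = [6, 1, 2, 3, 4, 9, 5, 7, 10, 14, 0, 11, 12, 13, 8]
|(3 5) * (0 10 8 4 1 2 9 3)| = 9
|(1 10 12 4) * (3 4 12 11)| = |(12)(1 10 11 3 4)| = 5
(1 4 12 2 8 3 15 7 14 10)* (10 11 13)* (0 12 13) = (0 12 2 8 3 15 7 14 11)(1 4 13 10) = [12, 4, 8, 15, 13, 5, 6, 14, 3, 9, 1, 0, 2, 10, 11, 7]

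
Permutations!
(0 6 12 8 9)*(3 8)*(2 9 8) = (0 6 12 3 2 9) = [6, 1, 9, 2, 4, 5, 12, 7, 8, 0, 10, 11, 3]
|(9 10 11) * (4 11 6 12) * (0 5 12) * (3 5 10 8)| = 21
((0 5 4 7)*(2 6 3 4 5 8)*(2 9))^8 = (9) = [0, 1, 2, 3, 4, 5, 6, 7, 8, 9]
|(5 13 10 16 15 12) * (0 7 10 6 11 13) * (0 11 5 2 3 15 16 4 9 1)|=|(16)(0 7 10 4 9 1)(2 3 15 12)(5 11 13 6)|=12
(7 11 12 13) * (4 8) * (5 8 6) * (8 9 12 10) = (4 6 5 9 12 13 7 11 10 8) = [0, 1, 2, 3, 6, 9, 5, 11, 4, 12, 8, 10, 13, 7]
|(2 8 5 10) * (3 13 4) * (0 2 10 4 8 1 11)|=20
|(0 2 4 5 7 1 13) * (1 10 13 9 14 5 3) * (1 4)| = 18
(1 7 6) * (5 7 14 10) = (1 14 10 5 7 6) = [0, 14, 2, 3, 4, 7, 1, 6, 8, 9, 5, 11, 12, 13, 10]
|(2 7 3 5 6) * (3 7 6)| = 2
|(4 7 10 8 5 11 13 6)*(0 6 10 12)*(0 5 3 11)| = |(0 6 4 7 12 5)(3 11 13 10 8)| = 30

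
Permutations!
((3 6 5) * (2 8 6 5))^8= (2 6 8)= [0, 1, 6, 3, 4, 5, 8, 7, 2]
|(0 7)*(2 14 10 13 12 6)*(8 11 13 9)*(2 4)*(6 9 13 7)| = 12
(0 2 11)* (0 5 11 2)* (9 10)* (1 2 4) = (1 2 4)(5 11)(9 10) = [0, 2, 4, 3, 1, 11, 6, 7, 8, 10, 9, 5]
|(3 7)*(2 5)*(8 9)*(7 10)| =|(2 5)(3 10 7)(8 9)| =6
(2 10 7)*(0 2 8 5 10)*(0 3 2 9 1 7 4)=[9, 7, 3, 2, 0, 10, 6, 8, 5, 1, 4]=(0 9 1 7 8 5 10 4)(2 3)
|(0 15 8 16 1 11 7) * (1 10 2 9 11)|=|(0 15 8 16 10 2 9 11 7)|=9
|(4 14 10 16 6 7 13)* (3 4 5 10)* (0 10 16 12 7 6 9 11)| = 9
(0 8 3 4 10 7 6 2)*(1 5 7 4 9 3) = (0 8 1 5 7 6 2)(3 9)(4 10) = [8, 5, 0, 9, 10, 7, 2, 6, 1, 3, 4]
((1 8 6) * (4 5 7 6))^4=(1 7 4)(5 8 6)=[0, 7, 2, 3, 1, 8, 5, 4, 6]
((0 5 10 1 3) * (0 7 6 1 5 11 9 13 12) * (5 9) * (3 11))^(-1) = [12, 6, 2, 0, 4, 11, 7, 3, 8, 10, 5, 1, 13, 9] = (0 12 13 9 10 5 11 1 6 7 3)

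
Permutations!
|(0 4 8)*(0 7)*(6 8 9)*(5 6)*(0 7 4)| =5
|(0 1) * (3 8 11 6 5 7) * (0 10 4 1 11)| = |(0 11 6 5 7 3 8)(1 10 4)| = 21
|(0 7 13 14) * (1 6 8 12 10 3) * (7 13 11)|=6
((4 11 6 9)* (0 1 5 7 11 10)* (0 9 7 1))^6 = (11) = [0, 1, 2, 3, 4, 5, 6, 7, 8, 9, 10, 11]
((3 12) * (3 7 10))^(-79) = (3 12 7 10) = [0, 1, 2, 12, 4, 5, 6, 10, 8, 9, 3, 11, 7]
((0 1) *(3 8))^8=(8)=[0, 1, 2, 3, 4, 5, 6, 7, 8]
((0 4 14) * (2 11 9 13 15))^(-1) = (0 14 4)(2 15 13 9 11) = [14, 1, 15, 3, 0, 5, 6, 7, 8, 11, 10, 2, 12, 9, 4, 13]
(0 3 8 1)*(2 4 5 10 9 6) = (0 3 8 1)(2 4 5 10 9 6) = [3, 0, 4, 8, 5, 10, 2, 7, 1, 6, 9]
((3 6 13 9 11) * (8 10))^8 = (3 9 6 11 13) = [0, 1, 2, 9, 4, 5, 11, 7, 8, 6, 10, 13, 12, 3]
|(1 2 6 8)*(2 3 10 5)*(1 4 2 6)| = 8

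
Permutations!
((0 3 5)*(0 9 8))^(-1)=(0 8 9 5 3)=[8, 1, 2, 0, 4, 3, 6, 7, 9, 5]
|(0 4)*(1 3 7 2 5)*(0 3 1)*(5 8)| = |(0 4 3 7 2 8 5)| = 7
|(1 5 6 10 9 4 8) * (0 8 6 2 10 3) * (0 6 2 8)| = |(1 5 8)(2 10 9 4)(3 6)| = 12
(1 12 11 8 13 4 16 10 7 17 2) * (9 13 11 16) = [0, 12, 1, 3, 9, 5, 6, 17, 11, 13, 7, 8, 16, 4, 14, 15, 10, 2] = (1 12 16 10 7 17 2)(4 9 13)(8 11)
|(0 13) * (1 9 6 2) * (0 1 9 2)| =|(0 13 1 2 9 6)| =6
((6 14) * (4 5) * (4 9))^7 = (4 5 9)(6 14) = [0, 1, 2, 3, 5, 9, 14, 7, 8, 4, 10, 11, 12, 13, 6]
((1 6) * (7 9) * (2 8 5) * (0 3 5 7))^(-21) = (9)(1 6) = [0, 6, 2, 3, 4, 5, 1, 7, 8, 9]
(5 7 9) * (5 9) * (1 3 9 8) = (1 3 9 8)(5 7) = [0, 3, 2, 9, 4, 7, 6, 5, 1, 8]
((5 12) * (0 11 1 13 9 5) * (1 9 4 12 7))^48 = [5, 12, 2, 3, 11, 13, 6, 4, 8, 1, 10, 7, 9, 0] = (0 5 13)(1 12 9)(4 11 7)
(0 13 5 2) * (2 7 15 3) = (0 13 5 7 15 3 2) = [13, 1, 0, 2, 4, 7, 6, 15, 8, 9, 10, 11, 12, 5, 14, 3]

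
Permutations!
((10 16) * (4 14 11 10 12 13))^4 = [0, 1, 2, 3, 16, 5, 6, 7, 8, 9, 4, 13, 11, 10, 12, 15, 14] = (4 16 14 12 11 13 10)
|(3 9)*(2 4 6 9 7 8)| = 7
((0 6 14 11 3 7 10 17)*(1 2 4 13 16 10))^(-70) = (0 4 11 10 1 6 13 3 17 2 14 16 7) = [4, 6, 14, 17, 11, 5, 13, 0, 8, 9, 1, 10, 12, 3, 16, 15, 7, 2]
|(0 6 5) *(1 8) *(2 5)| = |(0 6 2 5)(1 8)| = 4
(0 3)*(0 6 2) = (0 3 6 2) = [3, 1, 0, 6, 4, 5, 2]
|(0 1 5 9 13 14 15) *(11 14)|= 8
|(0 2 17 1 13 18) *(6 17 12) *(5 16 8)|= |(0 2 12 6 17 1 13 18)(5 16 8)|= 24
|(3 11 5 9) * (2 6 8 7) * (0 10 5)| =12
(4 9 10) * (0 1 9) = (0 1 9 10 4) = [1, 9, 2, 3, 0, 5, 6, 7, 8, 10, 4]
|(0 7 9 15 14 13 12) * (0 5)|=|(0 7 9 15 14 13 12 5)|=8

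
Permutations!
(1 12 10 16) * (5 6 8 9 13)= (1 12 10 16)(5 6 8 9 13)= [0, 12, 2, 3, 4, 6, 8, 7, 9, 13, 16, 11, 10, 5, 14, 15, 1]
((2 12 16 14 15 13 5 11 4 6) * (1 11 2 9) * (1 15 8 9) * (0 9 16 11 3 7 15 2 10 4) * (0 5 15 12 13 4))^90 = (16)(0 6 5 15 12 2 3)(1 10 4 11 13 7 9) = [6, 10, 3, 0, 11, 15, 5, 9, 8, 1, 4, 13, 2, 7, 14, 12, 16]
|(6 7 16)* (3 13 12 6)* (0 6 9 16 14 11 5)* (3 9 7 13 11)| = |(0 6 13 12 7 14 3 11 5)(9 16)| = 18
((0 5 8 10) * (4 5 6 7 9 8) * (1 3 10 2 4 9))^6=(10)(2 4 5 9 8)=[0, 1, 4, 3, 5, 9, 6, 7, 2, 8, 10]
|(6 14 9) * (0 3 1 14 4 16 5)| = 9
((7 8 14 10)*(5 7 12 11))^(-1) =(5 11 12 10 14 8 7) =[0, 1, 2, 3, 4, 11, 6, 5, 7, 9, 14, 12, 10, 13, 8]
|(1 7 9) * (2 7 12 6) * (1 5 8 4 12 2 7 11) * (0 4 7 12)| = 12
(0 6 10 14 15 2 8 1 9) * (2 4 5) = [6, 9, 8, 3, 5, 2, 10, 7, 1, 0, 14, 11, 12, 13, 15, 4] = (0 6 10 14 15 4 5 2 8 1 9)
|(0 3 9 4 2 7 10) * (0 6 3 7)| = 8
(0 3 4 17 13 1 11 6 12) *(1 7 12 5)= (0 3 4 17 13 7 12)(1 11 6 5)= [3, 11, 2, 4, 17, 1, 5, 12, 8, 9, 10, 6, 0, 7, 14, 15, 16, 13]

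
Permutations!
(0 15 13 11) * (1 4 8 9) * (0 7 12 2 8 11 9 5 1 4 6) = (0 15 13 9 4 11 7 12 2 8 5 1 6) = [15, 6, 8, 3, 11, 1, 0, 12, 5, 4, 10, 7, 2, 9, 14, 13]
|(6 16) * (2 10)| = 2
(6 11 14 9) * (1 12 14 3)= (1 12 14 9 6 11 3)= [0, 12, 2, 1, 4, 5, 11, 7, 8, 6, 10, 3, 14, 13, 9]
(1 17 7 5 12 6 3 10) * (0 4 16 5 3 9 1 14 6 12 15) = (0 4 16 5 15)(1 17 7 3 10 14 6 9) = [4, 17, 2, 10, 16, 15, 9, 3, 8, 1, 14, 11, 12, 13, 6, 0, 5, 7]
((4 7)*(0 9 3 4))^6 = (0 9 3 4 7) = [9, 1, 2, 4, 7, 5, 6, 0, 8, 3]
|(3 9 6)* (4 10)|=6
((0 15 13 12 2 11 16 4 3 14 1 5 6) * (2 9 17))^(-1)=(0 6 5 1 14 3 4 16 11 2 17 9 12 13 15)=[6, 14, 17, 4, 16, 1, 5, 7, 8, 12, 10, 2, 13, 15, 3, 0, 11, 9]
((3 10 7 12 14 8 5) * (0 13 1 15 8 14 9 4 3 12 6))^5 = [5, 9, 2, 13, 0, 10, 8, 15, 3, 6, 1, 11, 7, 12, 14, 4] = (0 5 10 1 9 6 8 3 13 12 7 15 4)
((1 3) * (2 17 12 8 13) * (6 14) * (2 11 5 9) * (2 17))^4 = (5 8 9 13 17 11 12) = [0, 1, 2, 3, 4, 8, 6, 7, 9, 13, 10, 12, 5, 17, 14, 15, 16, 11]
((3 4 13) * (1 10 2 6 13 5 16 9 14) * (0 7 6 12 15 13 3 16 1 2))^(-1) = [10, 5, 14, 6, 3, 4, 7, 0, 8, 16, 1, 11, 2, 15, 9, 12, 13] = (0 10 1 5 4 3 6 7)(2 14 9 16 13 15 12)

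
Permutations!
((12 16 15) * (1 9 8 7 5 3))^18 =[0, 1, 2, 3, 4, 5, 6, 7, 8, 9, 10, 11, 12, 13, 14, 15, 16] =(16)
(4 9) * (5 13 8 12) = (4 9)(5 13 8 12) = [0, 1, 2, 3, 9, 13, 6, 7, 12, 4, 10, 11, 5, 8]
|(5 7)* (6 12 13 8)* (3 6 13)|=|(3 6 12)(5 7)(8 13)|=6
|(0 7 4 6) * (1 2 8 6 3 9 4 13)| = |(0 7 13 1 2 8 6)(3 9 4)| = 21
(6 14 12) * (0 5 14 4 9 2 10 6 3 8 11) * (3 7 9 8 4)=(0 5 14 12 7 9 2 10 6 3 4 8 11)=[5, 1, 10, 4, 8, 14, 3, 9, 11, 2, 6, 0, 7, 13, 12]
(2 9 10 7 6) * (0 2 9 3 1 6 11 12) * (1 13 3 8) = (0 2 8 1 6 9 10 7 11 12)(3 13) = [2, 6, 8, 13, 4, 5, 9, 11, 1, 10, 7, 12, 0, 3]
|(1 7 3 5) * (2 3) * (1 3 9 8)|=|(1 7 2 9 8)(3 5)|=10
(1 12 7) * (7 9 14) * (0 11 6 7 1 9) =(0 11 6 7 9 14 1 12) =[11, 12, 2, 3, 4, 5, 7, 9, 8, 14, 10, 6, 0, 13, 1]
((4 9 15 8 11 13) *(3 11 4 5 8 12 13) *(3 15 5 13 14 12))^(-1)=[0, 1, 2, 15, 8, 9, 6, 7, 5, 4, 10, 3, 14, 13, 12, 11]=(3 15 11)(4 8 5 9)(12 14)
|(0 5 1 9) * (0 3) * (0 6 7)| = 7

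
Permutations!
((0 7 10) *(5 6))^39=(10)(5 6)=[0, 1, 2, 3, 4, 6, 5, 7, 8, 9, 10]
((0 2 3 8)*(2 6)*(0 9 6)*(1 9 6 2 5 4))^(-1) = [0, 4, 9, 2, 5, 6, 8, 7, 3, 1] = (1 4 5 6 8 3 2 9)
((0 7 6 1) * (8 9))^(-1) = (0 1 6 7)(8 9) = [1, 6, 2, 3, 4, 5, 7, 0, 9, 8]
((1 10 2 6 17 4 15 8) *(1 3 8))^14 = (17) = [0, 1, 2, 3, 4, 5, 6, 7, 8, 9, 10, 11, 12, 13, 14, 15, 16, 17]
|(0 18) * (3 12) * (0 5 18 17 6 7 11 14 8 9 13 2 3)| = 12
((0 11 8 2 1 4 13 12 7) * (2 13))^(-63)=(0 13)(7 8)(11 12)=[13, 1, 2, 3, 4, 5, 6, 8, 7, 9, 10, 12, 11, 0]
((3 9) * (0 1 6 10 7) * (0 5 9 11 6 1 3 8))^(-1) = (0 8 9 5 7 10 6 11 3) = [8, 1, 2, 0, 4, 7, 11, 10, 9, 5, 6, 3]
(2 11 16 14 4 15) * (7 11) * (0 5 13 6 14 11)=(0 5 13 6 14 4 15 2 7)(11 16)=[5, 1, 7, 3, 15, 13, 14, 0, 8, 9, 10, 16, 12, 6, 4, 2, 11]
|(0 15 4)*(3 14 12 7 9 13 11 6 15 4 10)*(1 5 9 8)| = 26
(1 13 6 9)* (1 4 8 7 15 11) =(1 13 6 9 4 8 7 15 11) =[0, 13, 2, 3, 8, 5, 9, 15, 7, 4, 10, 1, 12, 6, 14, 11]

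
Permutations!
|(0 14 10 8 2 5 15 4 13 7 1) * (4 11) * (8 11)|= 8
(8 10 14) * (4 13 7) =(4 13 7)(8 10 14) =[0, 1, 2, 3, 13, 5, 6, 4, 10, 9, 14, 11, 12, 7, 8]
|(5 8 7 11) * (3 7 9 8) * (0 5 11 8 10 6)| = 8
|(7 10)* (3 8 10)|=|(3 8 10 7)|=4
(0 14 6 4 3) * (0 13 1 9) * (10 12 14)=(0 10 12 14 6 4 3 13 1 9)=[10, 9, 2, 13, 3, 5, 4, 7, 8, 0, 12, 11, 14, 1, 6]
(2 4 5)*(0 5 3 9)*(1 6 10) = (0 5 2 4 3 9)(1 6 10) = [5, 6, 4, 9, 3, 2, 10, 7, 8, 0, 1]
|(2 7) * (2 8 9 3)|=|(2 7 8 9 3)|=5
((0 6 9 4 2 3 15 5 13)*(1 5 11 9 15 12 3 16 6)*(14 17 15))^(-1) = (0 13 5 1)(2 4 9 11 15 17 14 6 16)(3 12) = [13, 0, 4, 12, 9, 1, 16, 7, 8, 11, 10, 15, 3, 5, 6, 17, 2, 14]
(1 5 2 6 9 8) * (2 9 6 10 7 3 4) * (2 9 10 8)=[0, 5, 8, 4, 9, 10, 6, 3, 1, 2, 7]=(1 5 10 7 3 4 9 2 8)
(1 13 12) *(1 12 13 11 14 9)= (1 11 14 9)= [0, 11, 2, 3, 4, 5, 6, 7, 8, 1, 10, 14, 12, 13, 9]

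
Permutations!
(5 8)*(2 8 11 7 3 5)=(2 8)(3 5 11 7)=[0, 1, 8, 5, 4, 11, 6, 3, 2, 9, 10, 7]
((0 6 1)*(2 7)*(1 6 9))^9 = (9)(2 7) = [0, 1, 7, 3, 4, 5, 6, 2, 8, 9]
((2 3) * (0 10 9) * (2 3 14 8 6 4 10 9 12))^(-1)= (0 9)(2 12 10 4 6 8 14)= [9, 1, 12, 3, 6, 5, 8, 7, 14, 0, 4, 11, 10, 13, 2]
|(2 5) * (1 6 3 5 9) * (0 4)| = |(0 4)(1 6 3 5 2 9)| = 6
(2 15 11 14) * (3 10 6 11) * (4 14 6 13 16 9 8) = (2 15 3 10 13 16 9 8 4 14)(6 11) = [0, 1, 15, 10, 14, 5, 11, 7, 4, 8, 13, 6, 12, 16, 2, 3, 9]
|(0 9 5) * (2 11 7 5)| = |(0 9 2 11 7 5)| = 6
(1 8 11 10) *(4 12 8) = (1 4 12 8 11 10) = [0, 4, 2, 3, 12, 5, 6, 7, 11, 9, 1, 10, 8]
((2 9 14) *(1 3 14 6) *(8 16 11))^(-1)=(1 6 9 2 14 3)(8 11 16)=[0, 6, 14, 1, 4, 5, 9, 7, 11, 2, 10, 16, 12, 13, 3, 15, 8]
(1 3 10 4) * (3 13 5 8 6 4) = (1 13 5 8 6 4)(3 10) = [0, 13, 2, 10, 1, 8, 4, 7, 6, 9, 3, 11, 12, 5]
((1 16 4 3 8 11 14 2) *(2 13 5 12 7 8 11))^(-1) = (1 2 8 7 12 5 13 14 11 3 4 16) = [0, 2, 8, 4, 16, 13, 6, 12, 7, 9, 10, 3, 5, 14, 11, 15, 1]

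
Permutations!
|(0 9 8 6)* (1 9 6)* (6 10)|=|(0 10 6)(1 9 8)|=3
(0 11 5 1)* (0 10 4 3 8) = (0 11 5 1 10 4 3 8) = [11, 10, 2, 8, 3, 1, 6, 7, 0, 9, 4, 5]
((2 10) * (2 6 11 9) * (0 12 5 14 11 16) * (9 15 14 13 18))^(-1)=[16, 1, 9, 3, 4, 12, 10, 7, 8, 18, 2, 14, 0, 5, 15, 11, 6, 17, 13]=(0 16 6 10 2 9 18 13 5 12)(11 14 15)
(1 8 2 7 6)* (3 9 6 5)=[0, 8, 7, 9, 4, 3, 1, 5, 2, 6]=(1 8 2 7 5 3 9 6)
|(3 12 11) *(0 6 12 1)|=|(0 6 12 11 3 1)|=6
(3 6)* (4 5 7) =(3 6)(4 5 7) =[0, 1, 2, 6, 5, 7, 3, 4]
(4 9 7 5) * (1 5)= (1 5 4 9 7)= [0, 5, 2, 3, 9, 4, 6, 1, 8, 7]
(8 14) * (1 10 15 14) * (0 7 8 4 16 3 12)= (0 7 8 1 10 15 14 4 16 3 12)= [7, 10, 2, 12, 16, 5, 6, 8, 1, 9, 15, 11, 0, 13, 4, 14, 3]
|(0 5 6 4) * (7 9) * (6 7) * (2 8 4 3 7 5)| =4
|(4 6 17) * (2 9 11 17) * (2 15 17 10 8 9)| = 4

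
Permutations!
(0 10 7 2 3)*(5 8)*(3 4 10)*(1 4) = (0 3)(1 4 10 7 2)(5 8) = [3, 4, 1, 0, 10, 8, 6, 2, 5, 9, 7]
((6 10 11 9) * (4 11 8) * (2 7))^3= (2 7)(4 6)(8 9)(10 11)= [0, 1, 7, 3, 6, 5, 4, 2, 9, 8, 11, 10]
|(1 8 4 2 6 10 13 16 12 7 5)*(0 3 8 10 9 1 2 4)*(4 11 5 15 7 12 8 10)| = |(0 3 10 13 16 8)(1 4 11 5 2 6 9)(7 15)| = 42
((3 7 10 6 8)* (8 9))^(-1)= (3 8 9 6 10 7)= [0, 1, 2, 8, 4, 5, 10, 3, 9, 6, 7]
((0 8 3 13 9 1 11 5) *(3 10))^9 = (13) = [0, 1, 2, 3, 4, 5, 6, 7, 8, 9, 10, 11, 12, 13]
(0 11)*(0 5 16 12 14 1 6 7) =(0 11 5 16 12 14 1 6 7) =[11, 6, 2, 3, 4, 16, 7, 0, 8, 9, 10, 5, 14, 13, 1, 15, 12]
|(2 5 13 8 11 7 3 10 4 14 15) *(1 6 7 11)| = 12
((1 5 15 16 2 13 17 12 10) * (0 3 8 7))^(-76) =(1 13 5 17 15 12 16 10 2) =[0, 13, 1, 3, 4, 17, 6, 7, 8, 9, 2, 11, 16, 5, 14, 12, 10, 15]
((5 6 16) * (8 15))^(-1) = (5 16 6)(8 15) = [0, 1, 2, 3, 4, 16, 5, 7, 15, 9, 10, 11, 12, 13, 14, 8, 6]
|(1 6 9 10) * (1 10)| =|(10)(1 6 9)| =3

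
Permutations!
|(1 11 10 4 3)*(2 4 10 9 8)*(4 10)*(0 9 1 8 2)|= 14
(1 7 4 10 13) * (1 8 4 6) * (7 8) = (1 8 4 10 13 7 6) = [0, 8, 2, 3, 10, 5, 1, 6, 4, 9, 13, 11, 12, 7]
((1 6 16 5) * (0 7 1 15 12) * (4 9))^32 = (16) = [0, 1, 2, 3, 4, 5, 6, 7, 8, 9, 10, 11, 12, 13, 14, 15, 16]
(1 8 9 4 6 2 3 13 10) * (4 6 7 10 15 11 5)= (1 8 9 6 2 3 13 15 11 5 4 7 10)= [0, 8, 3, 13, 7, 4, 2, 10, 9, 6, 1, 5, 12, 15, 14, 11]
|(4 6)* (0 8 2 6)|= 5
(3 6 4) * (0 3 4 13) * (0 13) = (13)(0 3 6) = [3, 1, 2, 6, 4, 5, 0, 7, 8, 9, 10, 11, 12, 13]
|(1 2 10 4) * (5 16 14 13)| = |(1 2 10 4)(5 16 14 13)| = 4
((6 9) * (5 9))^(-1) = [0, 1, 2, 3, 4, 6, 9, 7, 8, 5] = (5 6 9)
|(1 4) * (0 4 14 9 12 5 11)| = 8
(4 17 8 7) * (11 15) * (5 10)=[0, 1, 2, 3, 17, 10, 6, 4, 7, 9, 5, 15, 12, 13, 14, 11, 16, 8]=(4 17 8 7)(5 10)(11 15)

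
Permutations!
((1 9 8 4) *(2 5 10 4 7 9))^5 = [0, 1, 2, 3, 4, 5, 6, 8, 9, 7, 10] = (10)(7 8 9)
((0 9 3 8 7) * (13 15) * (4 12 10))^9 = (0 7 8 3 9)(13 15) = [7, 1, 2, 9, 4, 5, 6, 8, 3, 0, 10, 11, 12, 15, 14, 13]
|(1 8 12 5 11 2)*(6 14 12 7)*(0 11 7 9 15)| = |(0 11 2 1 8 9 15)(5 7 6 14 12)| = 35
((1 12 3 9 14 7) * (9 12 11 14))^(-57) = (1 7 14 11)(3 12) = [0, 7, 2, 12, 4, 5, 6, 14, 8, 9, 10, 1, 3, 13, 11]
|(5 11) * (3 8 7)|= |(3 8 7)(5 11)|= 6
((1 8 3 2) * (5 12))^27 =(1 2 3 8)(5 12) =[0, 2, 3, 8, 4, 12, 6, 7, 1, 9, 10, 11, 5]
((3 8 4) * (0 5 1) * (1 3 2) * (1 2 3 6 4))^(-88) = (0 4 1 6 8 5 3) = [4, 6, 2, 0, 1, 3, 8, 7, 5]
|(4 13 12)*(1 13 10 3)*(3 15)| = |(1 13 12 4 10 15 3)| = 7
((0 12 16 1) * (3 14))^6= (0 16)(1 12)= [16, 12, 2, 3, 4, 5, 6, 7, 8, 9, 10, 11, 1, 13, 14, 15, 0]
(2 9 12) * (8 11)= (2 9 12)(8 11)= [0, 1, 9, 3, 4, 5, 6, 7, 11, 12, 10, 8, 2]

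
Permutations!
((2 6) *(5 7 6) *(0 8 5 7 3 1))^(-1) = (0 1 3 5 8)(2 6 7) = [1, 3, 6, 5, 4, 8, 7, 2, 0]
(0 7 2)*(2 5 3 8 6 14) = (0 7 5 3 8 6 14 2) = [7, 1, 0, 8, 4, 3, 14, 5, 6, 9, 10, 11, 12, 13, 2]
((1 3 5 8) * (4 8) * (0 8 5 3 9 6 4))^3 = (0 9 5 1 4 8 6) = [9, 4, 2, 3, 8, 1, 0, 7, 6, 5]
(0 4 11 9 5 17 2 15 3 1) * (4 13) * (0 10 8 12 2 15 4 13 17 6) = (0 17 15 3 1 10 8 12 2 4 11 9 5 6) = [17, 10, 4, 1, 11, 6, 0, 7, 12, 5, 8, 9, 2, 13, 14, 3, 16, 15]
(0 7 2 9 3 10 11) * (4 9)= (0 7 2 4 9 3 10 11)= [7, 1, 4, 10, 9, 5, 6, 2, 8, 3, 11, 0]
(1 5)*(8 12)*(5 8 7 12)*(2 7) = (1 8 5)(2 7 12) = [0, 8, 7, 3, 4, 1, 6, 12, 5, 9, 10, 11, 2]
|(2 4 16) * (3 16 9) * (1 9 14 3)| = |(1 9)(2 4 14 3 16)| = 10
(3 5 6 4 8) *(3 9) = (3 5 6 4 8 9) = [0, 1, 2, 5, 8, 6, 4, 7, 9, 3]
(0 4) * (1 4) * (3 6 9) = [1, 4, 2, 6, 0, 5, 9, 7, 8, 3] = (0 1 4)(3 6 9)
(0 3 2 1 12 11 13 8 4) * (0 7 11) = (0 3 2 1 12)(4 7 11 13 8) = [3, 12, 1, 2, 7, 5, 6, 11, 4, 9, 10, 13, 0, 8]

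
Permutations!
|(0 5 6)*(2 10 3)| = |(0 5 6)(2 10 3)| = 3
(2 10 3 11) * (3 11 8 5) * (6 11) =(2 10 6 11)(3 8 5) =[0, 1, 10, 8, 4, 3, 11, 7, 5, 9, 6, 2]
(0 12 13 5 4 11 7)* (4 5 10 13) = [12, 1, 2, 3, 11, 5, 6, 0, 8, 9, 13, 7, 4, 10] = (0 12 4 11 7)(10 13)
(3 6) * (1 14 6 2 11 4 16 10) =(1 14 6 3 2 11 4 16 10) =[0, 14, 11, 2, 16, 5, 3, 7, 8, 9, 1, 4, 12, 13, 6, 15, 10]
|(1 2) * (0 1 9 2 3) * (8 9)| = 3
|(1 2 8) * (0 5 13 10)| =12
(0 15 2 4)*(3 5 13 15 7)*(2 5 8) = (0 7 3 8 2 4)(5 13 15) = [7, 1, 4, 8, 0, 13, 6, 3, 2, 9, 10, 11, 12, 15, 14, 5]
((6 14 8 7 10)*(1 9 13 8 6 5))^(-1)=(1 5 10 7 8 13 9)(6 14)=[0, 5, 2, 3, 4, 10, 14, 8, 13, 1, 7, 11, 12, 9, 6]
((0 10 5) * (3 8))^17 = (0 5 10)(3 8) = [5, 1, 2, 8, 4, 10, 6, 7, 3, 9, 0]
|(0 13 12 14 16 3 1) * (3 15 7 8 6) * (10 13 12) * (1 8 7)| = |(0 12 14 16 15 1)(3 8 6)(10 13)| = 6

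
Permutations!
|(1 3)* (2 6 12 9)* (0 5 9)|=|(0 5 9 2 6 12)(1 3)|=6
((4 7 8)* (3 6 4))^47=(3 4 8 6 7)=[0, 1, 2, 4, 8, 5, 7, 3, 6]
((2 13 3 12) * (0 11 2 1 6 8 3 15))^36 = (0 11 2 13 15)(1 6 8 3 12) = [11, 6, 13, 12, 4, 5, 8, 7, 3, 9, 10, 2, 1, 15, 14, 0]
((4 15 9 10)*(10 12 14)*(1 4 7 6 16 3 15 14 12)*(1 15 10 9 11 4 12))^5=(16)(1 12)=[0, 12, 2, 3, 4, 5, 6, 7, 8, 9, 10, 11, 1, 13, 14, 15, 16]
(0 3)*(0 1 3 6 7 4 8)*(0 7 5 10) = (0 6 5 10)(1 3)(4 8 7) = [6, 3, 2, 1, 8, 10, 5, 4, 7, 9, 0]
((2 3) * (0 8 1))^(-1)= (0 1 8)(2 3)= [1, 8, 3, 2, 4, 5, 6, 7, 0]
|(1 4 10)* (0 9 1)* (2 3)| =|(0 9 1 4 10)(2 3)| =10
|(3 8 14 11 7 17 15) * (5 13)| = 14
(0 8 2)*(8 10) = [10, 1, 0, 3, 4, 5, 6, 7, 2, 9, 8] = (0 10 8 2)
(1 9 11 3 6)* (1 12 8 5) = (1 9 11 3 6 12 8 5) = [0, 9, 2, 6, 4, 1, 12, 7, 5, 11, 10, 3, 8]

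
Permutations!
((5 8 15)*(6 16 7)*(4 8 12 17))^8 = (4 15 12)(5 17 8)(6 7 16) = [0, 1, 2, 3, 15, 17, 7, 16, 5, 9, 10, 11, 4, 13, 14, 12, 6, 8]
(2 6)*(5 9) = (2 6)(5 9) = [0, 1, 6, 3, 4, 9, 2, 7, 8, 5]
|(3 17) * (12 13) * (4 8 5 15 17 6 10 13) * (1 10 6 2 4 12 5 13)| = 8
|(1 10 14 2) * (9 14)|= |(1 10 9 14 2)|= 5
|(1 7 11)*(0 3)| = |(0 3)(1 7 11)| = 6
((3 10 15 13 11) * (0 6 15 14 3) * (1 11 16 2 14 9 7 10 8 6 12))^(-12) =[0, 1, 6, 13, 4, 5, 2, 7, 16, 9, 10, 11, 12, 3, 15, 14, 8] =(2 6)(3 13)(8 16)(14 15)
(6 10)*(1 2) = [0, 2, 1, 3, 4, 5, 10, 7, 8, 9, 6] = (1 2)(6 10)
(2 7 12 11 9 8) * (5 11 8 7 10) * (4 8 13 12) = [0, 1, 10, 3, 8, 11, 6, 4, 2, 7, 5, 9, 13, 12] = (2 10 5 11 9 7 4 8)(12 13)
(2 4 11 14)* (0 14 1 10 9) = (0 14 2 4 11 1 10 9) = [14, 10, 4, 3, 11, 5, 6, 7, 8, 0, 9, 1, 12, 13, 2]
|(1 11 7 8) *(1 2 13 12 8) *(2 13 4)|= |(1 11 7)(2 4)(8 13 12)|= 6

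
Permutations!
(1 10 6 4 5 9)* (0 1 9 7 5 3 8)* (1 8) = [8, 10, 2, 1, 3, 7, 4, 5, 0, 9, 6] = (0 8)(1 10 6 4 3)(5 7)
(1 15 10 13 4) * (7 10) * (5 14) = (1 15 7 10 13 4)(5 14) = [0, 15, 2, 3, 1, 14, 6, 10, 8, 9, 13, 11, 12, 4, 5, 7]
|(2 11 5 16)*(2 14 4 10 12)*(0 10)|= |(0 10 12 2 11 5 16 14 4)|= 9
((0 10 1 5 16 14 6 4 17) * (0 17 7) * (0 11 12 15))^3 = [5, 14, 2, 3, 12, 6, 11, 15, 8, 9, 16, 0, 10, 13, 7, 1, 4, 17] = (17)(0 5 6 11)(1 14 7 15)(4 12 10 16)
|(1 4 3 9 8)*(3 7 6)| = |(1 4 7 6 3 9 8)| = 7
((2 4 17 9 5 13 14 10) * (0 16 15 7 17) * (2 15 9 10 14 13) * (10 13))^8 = (0 9 2)(4 16 5)(7 10 17 15 13) = [9, 1, 0, 3, 16, 4, 6, 10, 8, 2, 17, 11, 12, 7, 14, 13, 5, 15]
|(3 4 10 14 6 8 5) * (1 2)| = |(1 2)(3 4 10 14 6 8 5)| = 14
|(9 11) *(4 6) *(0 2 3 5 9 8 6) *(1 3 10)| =11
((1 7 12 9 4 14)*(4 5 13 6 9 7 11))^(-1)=(1 14 4 11)(5 9 6 13)(7 12)=[0, 14, 2, 3, 11, 9, 13, 12, 8, 6, 10, 1, 7, 5, 4]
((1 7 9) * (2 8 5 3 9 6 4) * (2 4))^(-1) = (1 9 3 5 8 2 6 7) = [0, 9, 6, 5, 4, 8, 7, 1, 2, 3]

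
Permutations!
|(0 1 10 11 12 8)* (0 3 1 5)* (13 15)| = |(0 5)(1 10 11 12 8 3)(13 15)| = 6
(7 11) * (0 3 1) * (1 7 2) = (0 3 7 11 2 1) = [3, 0, 1, 7, 4, 5, 6, 11, 8, 9, 10, 2]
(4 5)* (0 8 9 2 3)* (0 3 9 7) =(0 8 7)(2 9)(4 5) =[8, 1, 9, 3, 5, 4, 6, 0, 7, 2]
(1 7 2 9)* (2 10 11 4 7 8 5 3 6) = (1 8 5 3 6 2 9)(4 7 10 11) = [0, 8, 9, 6, 7, 3, 2, 10, 5, 1, 11, 4]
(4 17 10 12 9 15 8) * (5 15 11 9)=[0, 1, 2, 3, 17, 15, 6, 7, 4, 11, 12, 9, 5, 13, 14, 8, 16, 10]=(4 17 10 12 5 15 8)(9 11)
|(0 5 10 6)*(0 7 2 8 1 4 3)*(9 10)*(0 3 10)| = |(0 5 9)(1 4 10 6 7 2 8)| = 21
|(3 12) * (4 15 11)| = |(3 12)(4 15 11)| = 6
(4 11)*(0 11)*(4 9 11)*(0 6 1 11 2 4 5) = (0 5)(1 11 9 2 4 6) = [5, 11, 4, 3, 6, 0, 1, 7, 8, 2, 10, 9]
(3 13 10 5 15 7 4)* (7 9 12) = (3 13 10 5 15 9 12 7 4) = [0, 1, 2, 13, 3, 15, 6, 4, 8, 12, 5, 11, 7, 10, 14, 9]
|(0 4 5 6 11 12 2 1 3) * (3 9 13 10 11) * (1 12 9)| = |(0 4 5 6 3)(2 12)(9 13 10 11)| = 20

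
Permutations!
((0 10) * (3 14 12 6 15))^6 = (3 14 12 6 15) = [0, 1, 2, 14, 4, 5, 15, 7, 8, 9, 10, 11, 6, 13, 12, 3]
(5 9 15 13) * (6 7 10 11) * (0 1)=(0 1)(5 9 15 13)(6 7 10 11)=[1, 0, 2, 3, 4, 9, 7, 10, 8, 15, 11, 6, 12, 5, 14, 13]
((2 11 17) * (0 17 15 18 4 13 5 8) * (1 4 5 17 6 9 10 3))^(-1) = (0 8 5 18 15 11 2 17 13 4 1 3 10 9 6) = [8, 3, 17, 10, 1, 18, 0, 7, 5, 6, 9, 2, 12, 4, 14, 11, 16, 13, 15]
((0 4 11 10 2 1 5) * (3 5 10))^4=[5, 10, 1, 11, 0, 3, 6, 7, 8, 9, 2, 4]=(0 5 3 11 4)(1 10 2)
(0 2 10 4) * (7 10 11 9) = (0 2 11 9 7 10 4) = [2, 1, 11, 3, 0, 5, 6, 10, 8, 7, 4, 9]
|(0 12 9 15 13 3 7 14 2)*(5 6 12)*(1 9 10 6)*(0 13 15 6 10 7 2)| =|(15)(0 5 1 9 6 12 7 14)(2 13 3)| =24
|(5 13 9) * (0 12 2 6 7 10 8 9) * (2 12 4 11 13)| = 28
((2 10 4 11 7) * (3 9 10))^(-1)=(2 7 11 4 10 9 3)=[0, 1, 7, 2, 10, 5, 6, 11, 8, 3, 9, 4]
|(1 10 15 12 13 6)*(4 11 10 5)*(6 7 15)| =12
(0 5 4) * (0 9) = (0 5 4 9) = [5, 1, 2, 3, 9, 4, 6, 7, 8, 0]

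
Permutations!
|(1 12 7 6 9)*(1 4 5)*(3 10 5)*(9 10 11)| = |(1 12 7 6 10 5)(3 11 9 4)| = 12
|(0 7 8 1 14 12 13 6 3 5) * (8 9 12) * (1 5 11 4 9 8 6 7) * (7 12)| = 22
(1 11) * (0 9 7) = [9, 11, 2, 3, 4, 5, 6, 0, 8, 7, 10, 1] = (0 9 7)(1 11)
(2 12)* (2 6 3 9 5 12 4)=(2 4)(3 9 5 12 6)=[0, 1, 4, 9, 2, 12, 3, 7, 8, 5, 10, 11, 6]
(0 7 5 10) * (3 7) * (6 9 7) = (0 3 6 9 7 5 10) = [3, 1, 2, 6, 4, 10, 9, 5, 8, 7, 0]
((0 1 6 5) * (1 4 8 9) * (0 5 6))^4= [1, 9, 2, 3, 0, 5, 6, 7, 4, 8]= (0 1 9 8 4)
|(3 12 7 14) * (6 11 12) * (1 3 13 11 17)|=20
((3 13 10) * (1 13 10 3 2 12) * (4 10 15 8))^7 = (1 2 4 15 13 12 10 8 3) = [0, 2, 4, 1, 15, 5, 6, 7, 3, 9, 8, 11, 10, 12, 14, 13]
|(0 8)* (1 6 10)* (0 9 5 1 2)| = 8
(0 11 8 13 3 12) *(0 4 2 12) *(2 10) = (0 11 8 13 3)(2 12 4 10) = [11, 1, 12, 0, 10, 5, 6, 7, 13, 9, 2, 8, 4, 3]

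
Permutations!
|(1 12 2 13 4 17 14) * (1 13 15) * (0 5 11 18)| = |(0 5 11 18)(1 12 2 15)(4 17 14 13)| = 4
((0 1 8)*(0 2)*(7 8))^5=[0, 1, 2, 3, 4, 5, 6, 7, 8]=(8)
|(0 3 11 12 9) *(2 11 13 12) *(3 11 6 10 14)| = |(0 11 2 6 10 14 3 13 12 9)| = 10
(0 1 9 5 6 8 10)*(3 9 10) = (0 1 10)(3 9 5 6 8) = [1, 10, 2, 9, 4, 6, 8, 7, 3, 5, 0]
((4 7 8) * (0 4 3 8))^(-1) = (0 7 4)(3 8) = [7, 1, 2, 8, 0, 5, 6, 4, 3]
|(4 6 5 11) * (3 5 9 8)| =7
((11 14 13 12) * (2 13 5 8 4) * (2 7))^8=[0, 1, 7, 3, 8, 14, 6, 4, 5, 9, 10, 12, 13, 2, 11]=(2 7 4 8 5 14 11 12 13)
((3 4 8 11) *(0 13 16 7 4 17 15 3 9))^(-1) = (0 9 11 8 4 7 16 13)(3 15 17) = [9, 1, 2, 15, 7, 5, 6, 16, 4, 11, 10, 8, 12, 0, 14, 17, 13, 3]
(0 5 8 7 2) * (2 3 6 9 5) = (0 2)(3 6 9 5 8 7) = [2, 1, 0, 6, 4, 8, 9, 3, 7, 5]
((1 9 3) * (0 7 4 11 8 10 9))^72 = (11) = [0, 1, 2, 3, 4, 5, 6, 7, 8, 9, 10, 11]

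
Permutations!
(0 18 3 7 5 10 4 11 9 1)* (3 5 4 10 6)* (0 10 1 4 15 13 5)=[18, 10, 2, 7, 11, 6, 3, 15, 8, 4, 1, 9, 12, 5, 14, 13, 16, 17, 0]=(0 18)(1 10)(3 7 15 13 5 6)(4 11 9)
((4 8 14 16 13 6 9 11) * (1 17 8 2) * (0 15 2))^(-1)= (0 4 11 9 6 13 16 14 8 17 1 2 15)= [4, 2, 15, 3, 11, 5, 13, 7, 17, 6, 10, 9, 12, 16, 8, 0, 14, 1]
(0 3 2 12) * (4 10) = (0 3 2 12)(4 10) = [3, 1, 12, 2, 10, 5, 6, 7, 8, 9, 4, 11, 0]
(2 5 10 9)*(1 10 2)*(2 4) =(1 10 9)(2 5 4) =[0, 10, 5, 3, 2, 4, 6, 7, 8, 1, 9]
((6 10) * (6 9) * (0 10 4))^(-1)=(0 4 6 9 10)=[4, 1, 2, 3, 6, 5, 9, 7, 8, 10, 0]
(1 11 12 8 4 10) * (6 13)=(1 11 12 8 4 10)(6 13)=[0, 11, 2, 3, 10, 5, 13, 7, 4, 9, 1, 12, 8, 6]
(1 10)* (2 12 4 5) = (1 10)(2 12 4 5) = [0, 10, 12, 3, 5, 2, 6, 7, 8, 9, 1, 11, 4]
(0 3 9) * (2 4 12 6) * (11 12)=(0 3 9)(2 4 11 12 6)=[3, 1, 4, 9, 11, 5, 2, 7, 8, 0, 10, 12, 6]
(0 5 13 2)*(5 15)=[15, 1, 0, 3, 4, 13, 6, 7, 8, 9, 10, 11, 12, 2, 14, 5]=(0 15 5 13 2)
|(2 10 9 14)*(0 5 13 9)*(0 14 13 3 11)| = |(0 5 3 11)(2 10 14)(9 13)| = 12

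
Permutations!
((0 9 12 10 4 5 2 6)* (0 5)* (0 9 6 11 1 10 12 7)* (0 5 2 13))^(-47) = (0 7 10 2 13 9 1 6 5 4 11) = [7, 6, 13, 3, 11, 4, 5, 10, 8, 1, 2, 0, 12, 9]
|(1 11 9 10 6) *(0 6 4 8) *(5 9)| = 9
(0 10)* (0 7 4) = [10, 1, 2, 3, 0, 5, 6, 4, 8, 9, 7] = (0 10 7 4)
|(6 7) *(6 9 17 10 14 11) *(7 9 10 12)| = |(6 9 17 12 7 10 14 11)| = 8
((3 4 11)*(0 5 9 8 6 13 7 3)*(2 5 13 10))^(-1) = (0 11 4 3 7 13)(2 10 6 8 9 5) = [11, 1, 10, 7, 3, 2, 8, 13, 9, 5, 6, 4, 12, 0]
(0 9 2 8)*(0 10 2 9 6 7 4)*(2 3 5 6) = [2, 1, 8, 5, 0, 6, 7, 4, 10, 9, 3] = (0 2 8 10 3 5 6 7 4)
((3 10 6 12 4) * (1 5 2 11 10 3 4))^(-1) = (1 12 6 10 11 2 5) = [0, 12, 5, 3, 4, 1, 10, 7, 8, 9, 11, 2, 6]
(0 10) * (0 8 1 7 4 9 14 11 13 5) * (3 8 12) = (0 10 12 3 8 1 7 4 9 14 11 13 5) = [10, 7, 2, 8, 9, 0, 6, 4, 1, 14, 12, 13, 3, 5, 11]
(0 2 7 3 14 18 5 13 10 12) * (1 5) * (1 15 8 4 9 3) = (0 2 7 1 5 13 10 12)(3 14 18 15 8 4 9) = [2, 5, 7, 14, 9, 13, 6, 1, 4, 3, 12, 11, 0, 10, 18, 8, 16, 17, 15]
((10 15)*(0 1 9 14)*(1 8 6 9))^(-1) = (0 14 9 6 8)(10 15) = [14, 1, 2, 3, 4, 5, 8, 7, 0, 6, 15, 11, 12, 13, 9, 10]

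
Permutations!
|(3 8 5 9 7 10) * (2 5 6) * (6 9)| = 15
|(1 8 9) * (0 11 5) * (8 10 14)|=15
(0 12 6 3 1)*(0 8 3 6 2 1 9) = (0 12 2 1 8 3 9) = [12, 8, 1, 9, 4, 5, 6, 7, 3, 0, 10, 11, 2]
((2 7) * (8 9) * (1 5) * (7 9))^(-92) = [0, 1, 2, 3, 4, 5, 6, 7, 8, 9] = (9)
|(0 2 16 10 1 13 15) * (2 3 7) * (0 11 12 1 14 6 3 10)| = 40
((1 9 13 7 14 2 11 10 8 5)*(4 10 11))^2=(1 13 14 4 8)(2 10 5 9 7)=[0, 13, 10, 3, 8, 9, 6, 2, 1, 7, 5, 11, 12, 14, 4]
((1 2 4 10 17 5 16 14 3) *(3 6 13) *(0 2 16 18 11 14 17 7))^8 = (0 10 2 7 4)(1 13 14 18 17)(3 6 11 5 16) = [10, 13, 7, 6, 0, 16, 11, 4, 8, 9, 2, 5, 12, 14, 18, 15, 3, 1, 17]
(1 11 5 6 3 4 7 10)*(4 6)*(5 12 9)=(1 11 12 9 5 4 7 10)(3 6)=[0, 11, 2, 6, 7, 4, 3, 10, 8, 5, 1, 12, 9]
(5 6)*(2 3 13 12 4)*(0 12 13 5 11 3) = (13)(0 12 4 2)(3 5 6 11) = [12, 1, 0, 5, 2, 6, 11, 7, 8, 9, 10, 3, 4, 13]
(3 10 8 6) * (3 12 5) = (3 10 8 6 12 5) = [0, 1, 2, 10, 4, 3, 12, 7, 6, 9, 8, 11, 5]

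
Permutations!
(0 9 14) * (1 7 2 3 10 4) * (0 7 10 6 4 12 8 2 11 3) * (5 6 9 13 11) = (0 13 11 3 9 14 7 5 6 4 1 10 12 8 2) = [13, 10, 0, 9, 1, 6, 4, 5, 2, 14, 12, 3, 8, 11, 7]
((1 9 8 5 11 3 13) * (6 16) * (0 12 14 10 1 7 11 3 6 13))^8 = (0 3 5 8 9 1 10 14 12)(6 7 16 11 13) = [3, 10, 2, 5, 4, 8, 7, 16, 9, 1, 14, 13, 0, 6, 12, 15, 11]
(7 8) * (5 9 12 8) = [0, 1, 2, 3, 4, 9, 6, 5, 7, 12, 10, 11, 8] = (5 9 12 8 7)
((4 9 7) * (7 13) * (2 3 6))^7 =(2 3 6)(4 7 13 9) =[0, 1, 3, 6, 7, 5, 2, 13, 8, 4, 10, 11, 12, 9]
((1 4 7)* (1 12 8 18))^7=(1 4 7 12 8 18)=[0, 4, 2, 3, 7, 5, 6, 12, 18, 9, 10, 11, 8, 13, 14, 15, 16, 17, 1]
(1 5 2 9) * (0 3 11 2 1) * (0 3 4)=(0 4)(1 5)(2 9 3 11)=[4, 5, 9, 11, 0, 1, 6, 7, 8, 3, 10, 2]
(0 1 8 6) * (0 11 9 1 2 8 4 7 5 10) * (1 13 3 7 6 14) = (0 2 8 14 1 4 6 11 9 13 3 7 5 10) = [2, 4, 8, 7, 6, 10, 11, 5, 14, 13, 0, 9, 12, 3, 1]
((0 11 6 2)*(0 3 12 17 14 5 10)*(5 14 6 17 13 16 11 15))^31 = (0 10 5 15)(2 6 17 11 16 13 12 3) = [10, 1, 6, 2, 4, 15, 17, 7, 8, 9, 5, 16, 3, 12, 14, 0, 13, 11]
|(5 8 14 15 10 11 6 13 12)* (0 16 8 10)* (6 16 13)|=|(0 13 12 5 10 11 16 8 14 15)|=10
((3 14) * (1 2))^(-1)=(1 2)(3 14)=[0, 2, 1, 14, 4, 5, 6, 7, 8, 9, 10, 11, 12, 13, 3]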